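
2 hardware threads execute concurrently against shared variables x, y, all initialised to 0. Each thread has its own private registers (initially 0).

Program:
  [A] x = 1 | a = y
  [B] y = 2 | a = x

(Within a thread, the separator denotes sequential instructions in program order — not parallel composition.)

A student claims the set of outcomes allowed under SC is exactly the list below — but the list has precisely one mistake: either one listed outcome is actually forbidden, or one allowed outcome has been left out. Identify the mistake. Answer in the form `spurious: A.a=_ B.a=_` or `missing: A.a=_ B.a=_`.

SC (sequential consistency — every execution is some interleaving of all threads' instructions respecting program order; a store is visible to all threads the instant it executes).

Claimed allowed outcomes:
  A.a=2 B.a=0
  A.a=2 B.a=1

outcome vector order: (A.a,B.a)
SC: 3 outcomes — {0/1; 2/0; 2/1}
SC∖claimed = {0/1}

missing: A.a=0 B.a=1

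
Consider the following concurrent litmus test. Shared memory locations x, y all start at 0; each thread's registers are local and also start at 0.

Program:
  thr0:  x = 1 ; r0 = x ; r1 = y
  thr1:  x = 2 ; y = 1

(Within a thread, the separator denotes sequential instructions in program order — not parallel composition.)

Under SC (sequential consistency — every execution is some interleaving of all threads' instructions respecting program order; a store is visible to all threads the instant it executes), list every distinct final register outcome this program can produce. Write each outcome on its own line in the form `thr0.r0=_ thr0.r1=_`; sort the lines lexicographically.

thr0.r0=1 thr0.r1=0
thr0.r0=1 thr0.r1=1
thr0.r0=2 thr0.r1=0
thr0.r0=2 thr0.r1=1

outcome vector order: (thr0.r0,thr0.r1)
|SC outcomes| = 4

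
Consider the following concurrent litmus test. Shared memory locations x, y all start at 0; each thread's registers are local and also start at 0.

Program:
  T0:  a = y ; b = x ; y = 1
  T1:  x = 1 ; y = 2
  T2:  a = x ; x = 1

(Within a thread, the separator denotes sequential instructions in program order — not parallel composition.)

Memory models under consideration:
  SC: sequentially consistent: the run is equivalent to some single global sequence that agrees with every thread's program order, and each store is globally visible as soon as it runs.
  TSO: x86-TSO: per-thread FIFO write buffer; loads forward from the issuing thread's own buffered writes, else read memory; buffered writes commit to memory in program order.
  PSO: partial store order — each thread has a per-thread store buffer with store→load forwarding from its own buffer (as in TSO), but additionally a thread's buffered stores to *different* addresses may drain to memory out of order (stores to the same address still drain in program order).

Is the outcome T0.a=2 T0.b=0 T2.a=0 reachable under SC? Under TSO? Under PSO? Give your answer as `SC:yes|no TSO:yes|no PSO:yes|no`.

SC:no TSO:no PSO:yes

outcome vector order: (T0.a,T0.b,T2.a)
under SC → 000 001 010 011 210 211
under TSO → 000 001 010 011 210 211
under PSO → 000 001 010 011 200 201 210 211
target 200 ∈ {PSO}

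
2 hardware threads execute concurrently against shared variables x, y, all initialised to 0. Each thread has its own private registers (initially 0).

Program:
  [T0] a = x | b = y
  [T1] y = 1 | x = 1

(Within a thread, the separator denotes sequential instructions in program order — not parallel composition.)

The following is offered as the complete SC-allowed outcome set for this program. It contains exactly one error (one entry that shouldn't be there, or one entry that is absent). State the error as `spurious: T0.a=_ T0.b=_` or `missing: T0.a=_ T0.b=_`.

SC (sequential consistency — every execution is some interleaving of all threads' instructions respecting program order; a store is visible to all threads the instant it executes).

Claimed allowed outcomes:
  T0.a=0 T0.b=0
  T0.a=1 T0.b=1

outcome vector order: (T0.a,T0.b)
[SC] allowed = {(0,0), (0,1), (1,1)}
SC∖claimed = {(0,1)}

missing: T0.a=0 T0.b=1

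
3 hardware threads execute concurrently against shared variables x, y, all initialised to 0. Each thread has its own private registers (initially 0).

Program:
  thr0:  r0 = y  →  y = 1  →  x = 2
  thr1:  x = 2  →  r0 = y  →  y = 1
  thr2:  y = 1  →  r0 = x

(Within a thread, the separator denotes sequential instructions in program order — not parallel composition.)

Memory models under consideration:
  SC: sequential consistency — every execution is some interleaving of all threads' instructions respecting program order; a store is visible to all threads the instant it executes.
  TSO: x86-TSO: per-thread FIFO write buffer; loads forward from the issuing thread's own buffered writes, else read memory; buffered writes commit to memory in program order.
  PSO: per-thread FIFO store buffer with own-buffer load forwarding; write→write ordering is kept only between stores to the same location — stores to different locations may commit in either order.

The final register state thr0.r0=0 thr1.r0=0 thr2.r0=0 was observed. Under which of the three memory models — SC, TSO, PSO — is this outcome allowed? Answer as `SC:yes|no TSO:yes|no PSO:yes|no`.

outcome vector order: (thr0.r0,thr1.r0,thr2.r0)
under SC → 0/0/2 0/1/0 0/1/2 1/0/2 1/1/0 1/1/2
under TSO → 0/0/0 0/0/2 0/1/0 0/1/2 1/0/0 1/0/2 1/1/0 1/1/2
under PSO → 0/0/0 0/0/2 0/1/0 0/1/2 1/0/0 1/0/2 1/1/0 1/1/2
target 0/0/0 ∈ {TSO,PSO}

SC:no TSO:yes PSO:yes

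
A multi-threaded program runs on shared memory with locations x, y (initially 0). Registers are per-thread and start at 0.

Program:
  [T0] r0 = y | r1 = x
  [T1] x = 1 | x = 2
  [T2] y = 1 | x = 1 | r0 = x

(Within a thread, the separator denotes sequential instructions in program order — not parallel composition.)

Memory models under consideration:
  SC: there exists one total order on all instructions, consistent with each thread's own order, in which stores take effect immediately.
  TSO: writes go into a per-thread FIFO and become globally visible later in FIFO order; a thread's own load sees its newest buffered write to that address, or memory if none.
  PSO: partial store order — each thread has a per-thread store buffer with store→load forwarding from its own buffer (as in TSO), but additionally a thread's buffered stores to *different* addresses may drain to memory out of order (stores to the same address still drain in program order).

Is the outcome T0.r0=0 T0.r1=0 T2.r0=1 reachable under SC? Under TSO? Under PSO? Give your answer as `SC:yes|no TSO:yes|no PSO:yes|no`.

SC:yes TSO:yes PSO:yes

outcome vector order: (T0.r0,T0.r1,T2.r0)
SC (12): (0,0,1), (0,0,2), (0,1,1), (0,1,2), (0,2,1), (0,2,2), (1,0,1), (1,0,2), (1,1,1), (1,1,2), (1,2,1), (1,2,2)
TSO (12): (0,0,1), (0,0,2), (0,1,1), (0,1,2), (0,2,1), (0,2,2), (1,0,1), (1,0,2), (1,1,1), (1,1,2), (1,2,1), (1,2,2)
PSO (12): (0,0,1), (0,0,2), (0,1,1), (0,1,2), (0,2,1), (0,2,2), (1,0,1), (1,0,2), (1,1,1), (1,1,2), (1,2,1), (1,2,2)
target (0,0,1) ∈ {SC,TSO,PSO}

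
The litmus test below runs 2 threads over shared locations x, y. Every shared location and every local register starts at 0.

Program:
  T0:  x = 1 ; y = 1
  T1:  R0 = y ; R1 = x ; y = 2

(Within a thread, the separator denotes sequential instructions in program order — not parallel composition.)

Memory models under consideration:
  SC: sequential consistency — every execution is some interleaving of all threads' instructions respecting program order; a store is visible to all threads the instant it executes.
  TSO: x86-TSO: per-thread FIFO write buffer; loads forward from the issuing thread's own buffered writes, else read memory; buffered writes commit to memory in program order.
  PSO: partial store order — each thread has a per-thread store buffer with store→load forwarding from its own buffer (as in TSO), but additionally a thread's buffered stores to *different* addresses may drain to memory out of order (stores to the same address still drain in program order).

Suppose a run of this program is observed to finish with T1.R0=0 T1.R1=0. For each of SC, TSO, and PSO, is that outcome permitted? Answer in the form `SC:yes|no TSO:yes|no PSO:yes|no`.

SC:yes TSO:yes PSO:yes

outcome vector order: (T1.R0,T1.R1)
SC (3): 0/0 0/1 1/1
TSO (3): 0/0 0/1 1/1
PSO (4): 0/0 0/1 1/0 1/1
target 0/0 ∈ {SC,TSO,PSO}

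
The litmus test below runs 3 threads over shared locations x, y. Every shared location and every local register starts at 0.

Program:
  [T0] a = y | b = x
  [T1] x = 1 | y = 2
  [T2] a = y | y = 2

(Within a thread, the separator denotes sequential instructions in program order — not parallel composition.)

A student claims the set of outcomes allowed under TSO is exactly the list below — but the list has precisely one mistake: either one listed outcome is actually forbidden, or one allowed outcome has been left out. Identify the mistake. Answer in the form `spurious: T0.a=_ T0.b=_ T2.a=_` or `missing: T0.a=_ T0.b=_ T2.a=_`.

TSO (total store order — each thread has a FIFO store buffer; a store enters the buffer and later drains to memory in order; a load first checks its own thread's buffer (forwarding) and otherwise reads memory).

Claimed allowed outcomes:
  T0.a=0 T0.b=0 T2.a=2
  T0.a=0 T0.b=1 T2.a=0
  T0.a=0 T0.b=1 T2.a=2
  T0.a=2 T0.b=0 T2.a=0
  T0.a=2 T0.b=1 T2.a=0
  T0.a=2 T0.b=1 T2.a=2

outcome vector order: (T0.a,T0.b,T2.a)
TSO: 7 outcomes — {<0 0 0>, <0 0 2>, <0 1 0>, <0 1 2>, <2 0 0>, <2 1 0>, <2 1 2>}
TSO∖claimed = {<0 0 0>}

missing: T0.a=0 T0.b=0 T2.a=0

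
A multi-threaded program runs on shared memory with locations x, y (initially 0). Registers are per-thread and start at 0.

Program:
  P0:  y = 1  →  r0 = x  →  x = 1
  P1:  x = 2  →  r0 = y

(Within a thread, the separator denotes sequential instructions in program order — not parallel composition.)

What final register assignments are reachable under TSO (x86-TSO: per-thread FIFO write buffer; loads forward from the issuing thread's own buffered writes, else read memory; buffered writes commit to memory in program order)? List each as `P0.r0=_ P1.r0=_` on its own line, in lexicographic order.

P0.r0=0 P1.r0=0
P0.r0=0 P1.r0=1
P0.r0=2 P1.r0=0
P0.r0=2 P1.r0=1

outcome vector order: (P0.r0,P1.r0)
|TSO outcomes| = 4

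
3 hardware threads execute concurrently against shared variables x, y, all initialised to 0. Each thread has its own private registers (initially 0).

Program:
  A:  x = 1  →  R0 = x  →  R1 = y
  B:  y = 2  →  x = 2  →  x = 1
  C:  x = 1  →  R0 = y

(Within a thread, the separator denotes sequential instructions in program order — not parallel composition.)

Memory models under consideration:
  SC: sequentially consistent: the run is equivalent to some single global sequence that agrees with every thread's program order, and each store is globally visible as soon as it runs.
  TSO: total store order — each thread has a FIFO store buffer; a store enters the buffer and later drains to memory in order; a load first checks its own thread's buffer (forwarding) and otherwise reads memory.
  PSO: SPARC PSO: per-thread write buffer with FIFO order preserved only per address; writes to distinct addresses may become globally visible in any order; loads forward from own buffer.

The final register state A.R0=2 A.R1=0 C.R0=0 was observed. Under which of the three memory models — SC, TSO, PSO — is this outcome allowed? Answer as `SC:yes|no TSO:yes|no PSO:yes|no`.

outcome vector order: (A.R0,A.R1,C.R0)
SC: 6 outcomes — {<1 0 0>, <1 0 2>, <1 2 0>, <1 2 2>, <2 2 0>, <2 2 2>}
TSO: 6 outcomes — {<1 0 0>, <1 0 2>, <1 2 0>, <1 2 2>, <2 2 0>, <2 2 2>}
PSO: 8 outcomes — {<1 0 0>, <1 0 2>, <1 2 0>, <1 2 2>, <2 0 0>, <2 0 2>, <2 2 0>, <2 2 2>}
target <2 0 0> ∈ {PSO}

SC:no TSO:no PSO:yes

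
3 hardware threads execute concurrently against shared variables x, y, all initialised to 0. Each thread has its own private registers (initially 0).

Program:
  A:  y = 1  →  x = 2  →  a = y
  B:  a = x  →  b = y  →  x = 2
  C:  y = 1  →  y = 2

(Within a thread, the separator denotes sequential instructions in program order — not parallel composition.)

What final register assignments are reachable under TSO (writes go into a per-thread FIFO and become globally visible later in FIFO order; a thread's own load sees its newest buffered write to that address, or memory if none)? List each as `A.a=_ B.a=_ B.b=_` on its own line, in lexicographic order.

A.a=1 B.a=0 B.b=0
A.a=1 B.a=0 B.b=1
A.a=1 B.a=0 B.b=2
A.a=1 B.a=2 B.b=1
A.a=1 B.a=2 B.b=2
A.a=2 B.a=0 B.b=0
A.a=2 B.a=0 B.b=1
A.a=2 B.a=0 B.b=2
A.a=2 B.a=2 B.b=1
A.a=2 B.a=2 B.b=2

outcome vector order: (A.a,B.a,B.b)
|TSO outcomes| = 10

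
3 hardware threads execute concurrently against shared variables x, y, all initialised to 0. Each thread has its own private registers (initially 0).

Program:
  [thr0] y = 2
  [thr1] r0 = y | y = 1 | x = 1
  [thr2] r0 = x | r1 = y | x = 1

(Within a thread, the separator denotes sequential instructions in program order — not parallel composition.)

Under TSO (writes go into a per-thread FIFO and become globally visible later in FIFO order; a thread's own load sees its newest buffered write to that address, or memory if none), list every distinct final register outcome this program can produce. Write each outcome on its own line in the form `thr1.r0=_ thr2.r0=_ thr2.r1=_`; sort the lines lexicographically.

thr1.r0=0 thr2.r0=0 thr2.r1=0
thr1.r0=0 thr2.r0=0 thr2.r1=1
thr1.r0=0 thr2.r0=0 thr2.r1=2
thr1.r0=0 thr2.r0=1 thr2.r1=1
thr1.r0=0 thr2.r0=1 thr2.r1=2
thr1.r0=2 thr2.r0=0 thr2.r1=0
thr1.r0=2 thr2.r0=0 thr2.r1=1
thr1.r0=2 thr2.r0=0 thr2.r1=2
thr1.r0=2 thr2.r0=1 thr2.r1=1

outcome vector order: (thr1.r0,thr2.r0,thr2.r1)
|TSO outcomes| = 9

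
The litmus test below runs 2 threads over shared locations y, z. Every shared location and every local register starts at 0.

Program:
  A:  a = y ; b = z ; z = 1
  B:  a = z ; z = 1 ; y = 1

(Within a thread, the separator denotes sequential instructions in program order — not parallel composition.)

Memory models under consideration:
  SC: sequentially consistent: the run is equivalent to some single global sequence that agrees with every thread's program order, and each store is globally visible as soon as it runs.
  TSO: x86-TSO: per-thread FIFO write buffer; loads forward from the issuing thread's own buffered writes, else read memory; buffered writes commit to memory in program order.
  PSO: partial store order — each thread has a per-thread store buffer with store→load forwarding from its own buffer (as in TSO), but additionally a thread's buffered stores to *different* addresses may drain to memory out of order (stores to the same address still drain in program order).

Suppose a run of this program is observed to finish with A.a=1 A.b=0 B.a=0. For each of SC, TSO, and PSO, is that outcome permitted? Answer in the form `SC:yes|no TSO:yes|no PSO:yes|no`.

outcome vector order: (A.a,A.b,B.a)
under SC → (0,0,0) (0,0,1) (0,1,0) (1,1,0)
under TSO → (0,0,0) (0,0,1) (0,1,0) (1,1,0)
under PSO → (0,0,0) (0,0,1) (0,1,0) (1,0,0) (1,1,0)
target (1,0,0) ∈ {PSO}

SC:no TSO:no PSO:yes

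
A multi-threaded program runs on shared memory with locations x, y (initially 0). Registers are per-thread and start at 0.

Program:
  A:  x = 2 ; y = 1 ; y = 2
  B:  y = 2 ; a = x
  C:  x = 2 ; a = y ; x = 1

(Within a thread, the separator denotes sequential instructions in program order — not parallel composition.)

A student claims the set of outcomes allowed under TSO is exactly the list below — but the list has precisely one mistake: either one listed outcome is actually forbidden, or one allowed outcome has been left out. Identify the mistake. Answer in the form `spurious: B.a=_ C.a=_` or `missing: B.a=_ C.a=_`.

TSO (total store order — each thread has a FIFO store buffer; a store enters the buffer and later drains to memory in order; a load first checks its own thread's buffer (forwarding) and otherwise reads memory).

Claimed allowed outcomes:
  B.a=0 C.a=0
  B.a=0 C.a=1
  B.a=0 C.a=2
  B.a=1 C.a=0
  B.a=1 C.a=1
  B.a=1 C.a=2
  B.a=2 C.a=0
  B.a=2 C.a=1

missing: B.a=2 C.a=2

outcome vector order: (B.a,C.a)
[TSO] allowed = {<0 0>, <0 1>, <0 2>, <1 0>, <1 1>, <1 2>, <2 0>, <2 1>, <2 2>}
TSO∖claimed = {<2 2>}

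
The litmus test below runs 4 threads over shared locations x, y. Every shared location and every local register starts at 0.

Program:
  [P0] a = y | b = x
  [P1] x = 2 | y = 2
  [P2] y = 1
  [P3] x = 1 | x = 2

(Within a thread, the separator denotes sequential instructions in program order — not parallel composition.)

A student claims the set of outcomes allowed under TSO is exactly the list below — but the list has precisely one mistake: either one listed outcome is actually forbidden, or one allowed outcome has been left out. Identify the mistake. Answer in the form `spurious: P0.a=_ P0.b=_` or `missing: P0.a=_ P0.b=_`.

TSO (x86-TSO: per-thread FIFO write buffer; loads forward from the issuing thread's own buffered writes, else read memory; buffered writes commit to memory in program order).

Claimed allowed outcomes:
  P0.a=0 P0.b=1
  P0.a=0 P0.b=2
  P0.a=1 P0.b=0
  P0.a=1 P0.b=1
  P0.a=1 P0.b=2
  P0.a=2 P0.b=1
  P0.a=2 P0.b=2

missing: P0.a=0 P0.b=0

outcome vector order: (P0.a,P0.b)
[TSO] allowed = {<0 0> <0 1> <0 2> <1 0> <1 1> <1 2> <2 1> <2 2>}
TSO∖claimed = {<0 0>}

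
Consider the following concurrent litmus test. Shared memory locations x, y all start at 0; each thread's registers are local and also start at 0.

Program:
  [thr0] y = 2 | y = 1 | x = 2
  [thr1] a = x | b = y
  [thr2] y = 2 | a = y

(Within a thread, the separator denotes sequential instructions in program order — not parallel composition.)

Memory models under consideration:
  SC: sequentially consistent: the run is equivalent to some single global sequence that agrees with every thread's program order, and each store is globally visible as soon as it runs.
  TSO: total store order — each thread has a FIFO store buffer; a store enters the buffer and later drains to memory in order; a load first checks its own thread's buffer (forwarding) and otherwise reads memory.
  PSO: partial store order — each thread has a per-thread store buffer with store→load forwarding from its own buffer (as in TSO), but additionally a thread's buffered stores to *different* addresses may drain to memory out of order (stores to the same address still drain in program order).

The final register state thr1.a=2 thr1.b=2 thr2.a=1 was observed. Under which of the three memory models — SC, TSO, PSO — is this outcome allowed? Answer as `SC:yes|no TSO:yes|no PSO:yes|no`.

SC:no TSO:no PSO:yes

outcome vector order: (thr1.a,thr1.b,thr2.a)
[SC] allowed = {<0 0 1> <0 0 2> <0 1 1> <0 1 2> <0 2 1> <0 2 2> <2 1 1> <2 1 2> <2 2 2>}
[TSO] allowed = {<0 0 1> <0 0 2> <0 1 1> <0 1 2> <0 2 1> <0 2 2> <2 1 1> <2 1 2> <2 2 2>}
[PSO] allowed = {<0 0 1> <0 0 2> <0 1 1> <0 1 2> <0 2 1> <0 2 2> <2 0 1> <2 0 2> <2 1 1> <2 1 2> <2 2 1> <2 2 2>}
target <2 2 1> ∈ {PSO}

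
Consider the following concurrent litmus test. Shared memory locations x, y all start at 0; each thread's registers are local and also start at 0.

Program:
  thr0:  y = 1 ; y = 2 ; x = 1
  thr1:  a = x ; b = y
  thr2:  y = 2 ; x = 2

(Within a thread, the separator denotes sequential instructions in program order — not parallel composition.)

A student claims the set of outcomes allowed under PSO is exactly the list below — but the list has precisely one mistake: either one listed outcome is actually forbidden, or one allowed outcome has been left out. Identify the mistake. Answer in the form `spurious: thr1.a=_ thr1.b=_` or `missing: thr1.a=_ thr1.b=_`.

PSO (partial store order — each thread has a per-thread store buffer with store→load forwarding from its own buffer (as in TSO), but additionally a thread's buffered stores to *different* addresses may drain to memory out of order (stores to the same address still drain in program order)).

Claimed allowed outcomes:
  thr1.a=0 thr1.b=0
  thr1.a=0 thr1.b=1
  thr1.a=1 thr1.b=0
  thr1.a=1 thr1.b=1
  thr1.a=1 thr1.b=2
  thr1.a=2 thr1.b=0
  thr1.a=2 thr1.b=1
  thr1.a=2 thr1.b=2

outcome vector order: (thr1.a,thr1.b)
[PSO] allowed = {(0,0) (0,1) (0,2) (1,0) (1,1) (1,2) (2,0) (2,1) (2,2)}
PSO∖claimed = {(0,2)}

missing: thr1.a=0 thr1.b=2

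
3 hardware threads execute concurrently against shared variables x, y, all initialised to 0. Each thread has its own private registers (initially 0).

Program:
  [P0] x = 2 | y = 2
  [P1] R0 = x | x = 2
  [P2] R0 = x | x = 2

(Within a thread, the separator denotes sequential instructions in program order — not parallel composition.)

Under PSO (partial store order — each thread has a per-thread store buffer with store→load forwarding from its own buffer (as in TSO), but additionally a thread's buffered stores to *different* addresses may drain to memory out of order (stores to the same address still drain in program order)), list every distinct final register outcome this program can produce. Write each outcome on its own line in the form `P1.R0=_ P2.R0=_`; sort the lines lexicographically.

outcome vector order: (P1.R0,P2.R0)
|PSO outcomes| = 4

P1.R0=0 P2.R0=0
P1.R0=0 P2.R0=2
P1.R0=2 P2.R0=0
P1.R0=2 P2.R0=2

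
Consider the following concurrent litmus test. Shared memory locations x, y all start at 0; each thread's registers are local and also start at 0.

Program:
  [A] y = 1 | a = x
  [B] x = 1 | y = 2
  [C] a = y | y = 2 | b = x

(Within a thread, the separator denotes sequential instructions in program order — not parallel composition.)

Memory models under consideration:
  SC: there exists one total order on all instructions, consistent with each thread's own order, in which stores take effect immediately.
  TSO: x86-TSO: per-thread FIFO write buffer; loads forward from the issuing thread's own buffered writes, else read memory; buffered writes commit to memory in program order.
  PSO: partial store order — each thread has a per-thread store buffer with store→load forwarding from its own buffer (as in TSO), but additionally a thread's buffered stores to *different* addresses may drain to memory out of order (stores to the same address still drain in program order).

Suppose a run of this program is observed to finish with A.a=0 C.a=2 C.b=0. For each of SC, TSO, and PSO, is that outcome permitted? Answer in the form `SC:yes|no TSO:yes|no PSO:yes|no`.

SC:no TSO:no PSO:yes

outcome vector order: (A.a,C.a,C.b)
SC: 10 outcomes — {(0,0,0), (0,0,1), (0,1,0), (0,1,1), (0,2,1), (1,0,0), (1,0,1), (1,1,0), (1,1,1), (1,2,1)}
TSO: 10 outcomes — {(0,0,0), (0,0,1), (0,1,0), (0,1,1), (0,2,1), (1,0,0), (1,0,1), (1,1,0), (1,1,1), (1,2,1)}
PSO: 12 outcomes — {(0,0,0), (0,0,1), (0,1,0), (0,1,1), (0,2,0), (0,2,1), (1,0,0), (1,0,1), (1,1,0), (1,1,1), (1,2,0), (1,2,1)}
target (0,2,0) ∈ {PSO}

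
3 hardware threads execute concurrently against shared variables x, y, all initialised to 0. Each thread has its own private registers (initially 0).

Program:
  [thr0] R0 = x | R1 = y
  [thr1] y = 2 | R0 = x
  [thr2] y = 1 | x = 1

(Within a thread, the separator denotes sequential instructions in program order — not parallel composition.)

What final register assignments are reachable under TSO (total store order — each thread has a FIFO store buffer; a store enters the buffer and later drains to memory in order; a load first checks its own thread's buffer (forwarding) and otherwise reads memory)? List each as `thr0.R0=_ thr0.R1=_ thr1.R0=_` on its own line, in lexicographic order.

thr0.R0=0 thr0.R1=0 thr1.R0=0
thr0.R0=0 thr0.R1=0 thr1.R0=1
thr0.R0=0 thr0.R1=1 thr1.R0=0
thr0.R0=0 thr0.R1=1 thr1.R0=1
thr0.R0=0 thr0.R1=2 thr1.R0=0
thr0.R0=0 thr0.R1=2 thr1.R0=1
thr0.R0=1 thr0.R1=1 thr1.R0=0
thr0.R0=1 thr0.R1=1 thr1.R0=1
thr0.R0=1 thr0.R1=2 thr1.R0=0
thr0.R0=1 thr0.R1=2 thr1.R0=1

outcome vector order: (thr0.R0,thr0.R1,thr1.R0)
|TSO outcomes| = 10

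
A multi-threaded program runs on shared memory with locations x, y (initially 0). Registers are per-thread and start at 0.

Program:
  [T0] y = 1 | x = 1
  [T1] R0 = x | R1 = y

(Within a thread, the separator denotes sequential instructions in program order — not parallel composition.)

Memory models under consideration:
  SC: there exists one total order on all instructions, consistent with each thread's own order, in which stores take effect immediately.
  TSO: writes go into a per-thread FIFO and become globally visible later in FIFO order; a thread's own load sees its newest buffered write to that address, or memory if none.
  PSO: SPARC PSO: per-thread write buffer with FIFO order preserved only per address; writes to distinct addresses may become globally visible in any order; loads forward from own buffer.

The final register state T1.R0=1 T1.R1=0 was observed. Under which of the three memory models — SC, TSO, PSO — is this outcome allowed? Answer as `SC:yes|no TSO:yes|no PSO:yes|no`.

SC:no TSO:no PSO:yes

outcome vector order: (T1.R0,T1.R1)
SC (3): (0,0); (0,1); (1,1)
TSO (3): (0,0); (0,1); (1,1)
PSO (4): (0,0); (0,1); (1,0); (1,1)
target (1,0) ∈ {PSO}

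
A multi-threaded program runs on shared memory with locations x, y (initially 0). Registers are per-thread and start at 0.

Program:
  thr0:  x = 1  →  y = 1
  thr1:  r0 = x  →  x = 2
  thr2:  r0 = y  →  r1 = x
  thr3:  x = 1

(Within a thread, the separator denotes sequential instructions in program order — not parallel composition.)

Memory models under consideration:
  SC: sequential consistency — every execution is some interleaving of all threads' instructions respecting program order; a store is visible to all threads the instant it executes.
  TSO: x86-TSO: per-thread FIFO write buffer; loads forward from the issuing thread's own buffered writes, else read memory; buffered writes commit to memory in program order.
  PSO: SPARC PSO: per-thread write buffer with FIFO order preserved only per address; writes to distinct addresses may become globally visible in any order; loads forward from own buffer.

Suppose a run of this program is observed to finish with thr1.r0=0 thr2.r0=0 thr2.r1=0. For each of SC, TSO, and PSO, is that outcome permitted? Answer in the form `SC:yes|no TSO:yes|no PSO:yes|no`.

SC:yes TSO:yes PSO:yes

outcome vector order: (thr1.r0,thr2.r0,thr2.r1)
[SC] allowed = {0/0/0 0/0/1 0/0/2 0/1/1 0/1/2 1/0/0 1/0/1 1/0/2 1/1/1 1/1/2}
[TSO] allowed = {0/0/0 0/0/1 0/0/2 0/1/1 0/1/2 1/0/0 1/0/1 1/0/2 1/1/1 1/1/2}
[PSO] allowed = {0/0/0 0/0/1 0/0/2 0/1/0 0/1/1 0/1/2 1/0/0 1/0/1 1/0/2 1/1/0 1/1/1 1/1/2}
target 0/0/0 ∈ {SC,TSO,PSO}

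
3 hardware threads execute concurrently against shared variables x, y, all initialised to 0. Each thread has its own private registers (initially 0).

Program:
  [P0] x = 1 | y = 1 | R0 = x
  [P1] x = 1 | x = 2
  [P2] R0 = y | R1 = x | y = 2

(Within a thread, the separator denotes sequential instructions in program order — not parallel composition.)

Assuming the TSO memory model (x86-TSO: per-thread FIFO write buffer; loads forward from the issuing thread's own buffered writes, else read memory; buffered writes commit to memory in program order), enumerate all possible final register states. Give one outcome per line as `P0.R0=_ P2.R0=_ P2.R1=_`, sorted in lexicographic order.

outcome vector order: (P0.R0,P2.R0,P2.R1)
|TSO outcomes| = 10

P0.R0=1 P2.R0=0 P2.R1=0
P0.R0=1 P2.R0=0 P2.R1=1
P0.R0=1 P2.R0=0 P2.R1=2
P0.R0=1 P2.R0=1 P2.R1=1
P0.R0=1 P2.R0=1 P2.R1=2
P0.R0=2 P2.R0=0 P2.R1=0
P0.R0=2 P2.R0=0 P2.R1=1
P0.R0=2 P2.R0=0 P2.R1=2
P0.R0=2 P2.R0=1 P2.R1=1
P0.R0=2 P2.R0=1 P2.R1=2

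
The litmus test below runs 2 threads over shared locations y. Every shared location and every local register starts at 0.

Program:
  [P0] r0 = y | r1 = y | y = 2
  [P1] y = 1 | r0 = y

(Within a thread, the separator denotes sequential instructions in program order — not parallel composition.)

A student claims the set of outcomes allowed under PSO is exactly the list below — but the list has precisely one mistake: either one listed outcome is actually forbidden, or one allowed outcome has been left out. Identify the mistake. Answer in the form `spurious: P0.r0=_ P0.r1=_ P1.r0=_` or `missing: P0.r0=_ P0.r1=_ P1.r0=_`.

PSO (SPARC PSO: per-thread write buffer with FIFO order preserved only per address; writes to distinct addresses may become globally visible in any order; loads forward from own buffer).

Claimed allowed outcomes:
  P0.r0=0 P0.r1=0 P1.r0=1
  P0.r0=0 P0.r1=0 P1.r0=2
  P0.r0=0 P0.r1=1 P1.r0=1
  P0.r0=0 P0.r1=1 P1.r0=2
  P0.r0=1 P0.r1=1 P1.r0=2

missing: P0.r0=1 P0.r1=1 P1.r0=1

outcome vector order: (P0.r0,P0.r1,P1.r0)
under PSO → 001 002 011 012 111 112
PSO∖claimed = {111}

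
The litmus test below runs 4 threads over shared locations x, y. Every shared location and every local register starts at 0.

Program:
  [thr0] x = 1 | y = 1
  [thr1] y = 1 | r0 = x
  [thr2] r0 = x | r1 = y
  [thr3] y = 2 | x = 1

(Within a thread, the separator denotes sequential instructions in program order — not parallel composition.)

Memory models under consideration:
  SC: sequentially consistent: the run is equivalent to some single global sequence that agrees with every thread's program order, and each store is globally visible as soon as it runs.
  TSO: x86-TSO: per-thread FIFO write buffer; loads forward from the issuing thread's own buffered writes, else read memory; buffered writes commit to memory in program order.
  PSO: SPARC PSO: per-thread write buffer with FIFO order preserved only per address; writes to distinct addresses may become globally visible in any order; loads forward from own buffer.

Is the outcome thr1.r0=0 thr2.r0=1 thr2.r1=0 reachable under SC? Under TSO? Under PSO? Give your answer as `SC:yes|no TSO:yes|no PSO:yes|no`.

outcome vector order: (thr1.r0,thr2.r0,thr2.r1)
SC (11): 000, 001, 002, 011, 012, 100, 101, 102, 110, 111, 112
TSO (12): 000, 001, 002, 010, 011, 012, 100, 101, 102, 110, 111, 112
PSO (12): 000, 001, 002, 010, 011, 012, 100, 101, 102, 110, 111, 112
target 010 ∈ {TSO,PSO}

SC:no TSO:yes PSO:yes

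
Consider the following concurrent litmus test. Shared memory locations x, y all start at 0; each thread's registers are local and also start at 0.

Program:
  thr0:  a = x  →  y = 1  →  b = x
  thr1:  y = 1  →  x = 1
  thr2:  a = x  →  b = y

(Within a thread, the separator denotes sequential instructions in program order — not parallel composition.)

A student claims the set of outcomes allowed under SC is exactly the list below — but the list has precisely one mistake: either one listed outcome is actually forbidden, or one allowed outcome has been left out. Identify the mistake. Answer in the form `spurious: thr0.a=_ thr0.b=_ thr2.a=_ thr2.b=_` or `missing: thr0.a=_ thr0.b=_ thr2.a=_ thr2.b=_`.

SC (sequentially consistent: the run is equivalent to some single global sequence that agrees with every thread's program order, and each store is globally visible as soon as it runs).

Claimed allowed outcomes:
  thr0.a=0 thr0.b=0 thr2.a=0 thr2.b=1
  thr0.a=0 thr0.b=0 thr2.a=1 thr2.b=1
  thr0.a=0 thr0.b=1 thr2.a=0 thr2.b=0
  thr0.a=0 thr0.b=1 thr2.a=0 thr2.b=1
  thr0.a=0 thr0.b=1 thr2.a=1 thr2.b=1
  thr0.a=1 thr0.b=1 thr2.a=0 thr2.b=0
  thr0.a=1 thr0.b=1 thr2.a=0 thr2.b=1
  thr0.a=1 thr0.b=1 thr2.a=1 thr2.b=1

outcome vector order: (thr0.a,thr0.b,thr2.a,thr2.b)
SC (9): 0000; 0001; 0011; 0100; 0101; 0111; 1100; 1101; 1111
SC∖claimed = {0000}

missing: thr0.a=0 thr0.b=0 thr2.a=0 thr2.b=0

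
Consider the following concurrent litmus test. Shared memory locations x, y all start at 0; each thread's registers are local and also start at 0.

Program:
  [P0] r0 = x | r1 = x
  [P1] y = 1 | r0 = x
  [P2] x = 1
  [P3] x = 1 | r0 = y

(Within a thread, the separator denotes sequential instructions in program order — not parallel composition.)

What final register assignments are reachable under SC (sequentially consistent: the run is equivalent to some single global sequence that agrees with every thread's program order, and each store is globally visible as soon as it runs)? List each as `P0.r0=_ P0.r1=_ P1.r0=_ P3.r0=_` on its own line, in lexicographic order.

outcome vector order: (P0.r0,P0.r1,P1.r0,P3.r0)
|SC outcomes| = 9

P0.r0=0 P0.r1=0 P1.r0=0 P3.r0=1
P0.r0=0 P0.r1=0 P1.r0=1 P3.r0=0
P0.r0=0 P0.r1=0 P1.r0=1 P3.r0=1
P0.r0=0 P0.r1=1 P1.r0=0 P3.r0=1
P0.r0=0 P0.r1=1 P1.r0=1 P3.r0=0
P0.r0=0 P0.r1=1 P1.r0=1 P3.r0=1
P0.r0=1 P0.r1=1 P1.r0=0 P3.r0=1
P0.r0=1 P0.r1=1 P1.r0=1 P3.r0=0
P0.r0=1 P0.r1=1 P1.r0=1 P3.r0=1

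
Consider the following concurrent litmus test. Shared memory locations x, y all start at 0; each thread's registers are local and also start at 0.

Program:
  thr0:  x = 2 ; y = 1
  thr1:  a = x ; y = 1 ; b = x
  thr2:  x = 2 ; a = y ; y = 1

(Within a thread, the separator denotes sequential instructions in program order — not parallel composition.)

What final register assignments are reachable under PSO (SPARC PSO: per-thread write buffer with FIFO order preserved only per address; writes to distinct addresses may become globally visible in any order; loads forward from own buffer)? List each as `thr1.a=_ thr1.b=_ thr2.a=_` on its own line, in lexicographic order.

outcome vector order: (thr1.a,thr1.b,thr2.a)
|PSO outcomes| = 6

thr1.a=0 thr1.b=0 thr2.a=0
thr1.a=0 thr1.b=0 thr2.a=1
thr1.a=0 thr1.b=2 thr2.a=0
thr1.a=0 thr1.b=2 thr2.a=1
thr1.a=2 thr1.b=2 thr2.a=0
thr1.a=2 thr1.b=2 thr2.a=1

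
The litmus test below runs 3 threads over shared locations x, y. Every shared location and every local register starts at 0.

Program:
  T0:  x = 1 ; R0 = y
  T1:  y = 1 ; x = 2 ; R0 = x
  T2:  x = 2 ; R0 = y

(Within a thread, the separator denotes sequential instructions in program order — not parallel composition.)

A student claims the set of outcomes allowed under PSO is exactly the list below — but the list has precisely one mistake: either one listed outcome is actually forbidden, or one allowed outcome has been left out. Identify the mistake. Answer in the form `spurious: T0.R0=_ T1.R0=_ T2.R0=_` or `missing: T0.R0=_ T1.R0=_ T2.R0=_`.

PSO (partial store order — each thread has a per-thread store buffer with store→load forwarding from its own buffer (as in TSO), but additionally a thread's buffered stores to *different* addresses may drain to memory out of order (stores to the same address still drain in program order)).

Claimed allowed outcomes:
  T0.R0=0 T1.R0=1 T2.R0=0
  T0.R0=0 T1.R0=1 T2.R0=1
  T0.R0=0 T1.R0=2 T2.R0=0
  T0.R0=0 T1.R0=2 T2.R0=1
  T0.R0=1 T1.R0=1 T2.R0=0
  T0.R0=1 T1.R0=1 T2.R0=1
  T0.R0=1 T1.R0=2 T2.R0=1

outcome vector order: (T0.R0,T1.R0,T2.R0)
under PSO → <0 1 0> <0 1 1> <0 2 0> <0 2 1> <1 1 0> <1 1 1> <1 2 0> <1 2 1>
PSO∖claimed = {<1 2 0>}

missing: T0.R0=1 T1.R0=2 T2.R0=0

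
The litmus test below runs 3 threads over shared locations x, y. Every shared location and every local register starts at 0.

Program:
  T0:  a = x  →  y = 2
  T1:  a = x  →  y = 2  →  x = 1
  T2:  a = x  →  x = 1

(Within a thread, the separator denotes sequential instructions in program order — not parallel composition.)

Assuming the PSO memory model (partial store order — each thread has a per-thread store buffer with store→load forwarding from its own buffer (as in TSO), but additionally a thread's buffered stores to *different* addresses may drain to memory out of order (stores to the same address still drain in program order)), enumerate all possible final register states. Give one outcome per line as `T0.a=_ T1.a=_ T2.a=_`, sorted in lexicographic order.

T0.a=0 T1.a=0 T2.a=0
T0.a=0 T1.a=0 T2.a=1
T0.a=0 T1.a=1 T2.a=0
T0.a=1 T1.a=0 T2.a=0
T0.a=1 T1.a=0 T2.a=1
T0.a=1 T1.a=1 T2.a=0

outcome vector order: (T0.a,T1.a,T2.a)
|PSO outcomes| = 6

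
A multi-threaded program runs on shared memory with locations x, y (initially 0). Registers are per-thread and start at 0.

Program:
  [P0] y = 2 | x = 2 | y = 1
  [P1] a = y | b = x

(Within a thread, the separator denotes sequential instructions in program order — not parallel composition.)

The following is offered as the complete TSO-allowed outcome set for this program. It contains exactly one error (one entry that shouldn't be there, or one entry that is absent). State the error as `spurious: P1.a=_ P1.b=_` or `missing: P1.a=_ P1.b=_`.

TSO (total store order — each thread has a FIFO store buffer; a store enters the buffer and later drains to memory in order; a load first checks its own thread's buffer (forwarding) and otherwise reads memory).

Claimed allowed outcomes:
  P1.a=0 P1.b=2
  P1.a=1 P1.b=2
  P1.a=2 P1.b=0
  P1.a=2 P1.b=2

missing: P1.a=0 P1.b=0

outcome vector order: (P1.a,P1.b)
TSO: 5 outcomes — {(0,0), (0,2), (1,2), (2,0), (2,2)}
TSO∖claimed = {(0,0)}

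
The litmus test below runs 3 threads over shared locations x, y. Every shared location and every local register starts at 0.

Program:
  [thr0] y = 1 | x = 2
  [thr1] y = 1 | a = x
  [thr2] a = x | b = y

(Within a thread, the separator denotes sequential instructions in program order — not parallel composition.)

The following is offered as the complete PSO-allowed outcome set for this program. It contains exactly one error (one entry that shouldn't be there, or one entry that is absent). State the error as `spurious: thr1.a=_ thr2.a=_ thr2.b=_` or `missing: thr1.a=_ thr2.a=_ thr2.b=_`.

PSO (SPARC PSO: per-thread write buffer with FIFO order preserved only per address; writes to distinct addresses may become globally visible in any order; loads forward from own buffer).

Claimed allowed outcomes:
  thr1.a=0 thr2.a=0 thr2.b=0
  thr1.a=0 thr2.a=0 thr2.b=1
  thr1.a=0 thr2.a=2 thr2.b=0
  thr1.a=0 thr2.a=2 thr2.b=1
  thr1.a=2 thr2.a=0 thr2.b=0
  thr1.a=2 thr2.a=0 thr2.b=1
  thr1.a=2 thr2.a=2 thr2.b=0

missing: thr1.a=2 thr2.a=2 thr2.b=1

outcome vector order: (thr1.a,thr2.a,thr2.b)
PSO: 8 outcomes — {(0,0,0) (0,0,1) (0,2,0) (0,2,1) (2,0,0) (2,0,1) (2,2,0) (2,2,1)}
PSO∖claimed = {(2,2,1)}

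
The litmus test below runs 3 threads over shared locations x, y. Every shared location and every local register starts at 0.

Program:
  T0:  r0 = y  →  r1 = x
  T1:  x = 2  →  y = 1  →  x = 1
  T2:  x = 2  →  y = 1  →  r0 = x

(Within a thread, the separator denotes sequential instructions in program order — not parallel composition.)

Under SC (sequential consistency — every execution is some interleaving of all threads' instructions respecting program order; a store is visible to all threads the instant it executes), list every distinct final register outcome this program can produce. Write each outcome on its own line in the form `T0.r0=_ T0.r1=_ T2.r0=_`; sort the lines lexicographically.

outcome vector order: (T0.r0,T0.r1,T2.r0)
|SC outcomes| = 10

T0.r0=0 T0.r1=0 T2.r0=1
T0.r0=0 T0.r1=0 T2.r0=2
T0.r0=0 T0.r1=1 T2.r0=1
T0.r0=0 T0.r1=1 T2.r0=2
T0.r0=0 T0.r1=2 T2.r0=1
T0.r0=0 T0.r1=2 T2.r0=2
T0.r0=1 T0.r1=1 T2.r0=1
T0.r0=1 T0.r1=1 T2.r0=2
T0.r0=1 T0.r1=2 T2.r0=1
T0.r0=1 T0.r1=2 T2.r0=2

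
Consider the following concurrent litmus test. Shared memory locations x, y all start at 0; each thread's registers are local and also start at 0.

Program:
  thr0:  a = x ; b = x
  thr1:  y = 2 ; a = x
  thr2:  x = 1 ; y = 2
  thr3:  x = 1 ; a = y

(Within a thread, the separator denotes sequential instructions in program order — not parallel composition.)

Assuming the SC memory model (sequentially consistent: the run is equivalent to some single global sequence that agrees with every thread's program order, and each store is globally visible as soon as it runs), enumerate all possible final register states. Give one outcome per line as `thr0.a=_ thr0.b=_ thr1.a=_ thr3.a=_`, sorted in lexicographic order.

outcome vector order: (thr0.a,thr0.b,thr1.a,thr3.a)
|SC outcomes| = 9

thr0.a=0 thr0.b=0 thr1.a=0 thr3.a=2
thr0.a=0 thr0.b=0 thr1.a=1 thr3.a=0
thr0.a=0 thr0.b=0 thr1.a=1 thr3.a=2
thr0.a=0 thr0.b=1 thr1.a=0 thr3.a=2
thr0.a=0 thr0.b=1 thr1.a=1 thr3.a=0
thr0.a=0 thr0.b=1 thr1.a=1 thr3.a=2
thr0.a=1 thr0.b=1 thr1.a=0 thr3.a=2
thr0.a=1 thr0.b=1 thr1.a=1 thr3.a=0
thr0.a=1 thr0.b=1 thr1.a=1 thr3.a=2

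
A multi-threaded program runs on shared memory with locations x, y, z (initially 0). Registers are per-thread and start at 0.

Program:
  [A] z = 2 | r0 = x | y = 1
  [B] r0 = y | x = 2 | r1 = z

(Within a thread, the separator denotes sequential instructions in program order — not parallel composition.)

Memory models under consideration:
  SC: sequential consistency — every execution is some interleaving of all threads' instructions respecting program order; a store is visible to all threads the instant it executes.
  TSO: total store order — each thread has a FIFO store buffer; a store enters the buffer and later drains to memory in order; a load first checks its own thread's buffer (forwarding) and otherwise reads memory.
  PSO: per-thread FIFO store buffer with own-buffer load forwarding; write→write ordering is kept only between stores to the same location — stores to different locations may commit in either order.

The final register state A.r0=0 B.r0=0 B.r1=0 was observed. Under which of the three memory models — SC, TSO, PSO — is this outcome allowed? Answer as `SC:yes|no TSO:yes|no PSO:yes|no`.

SC:no TSO:yes PSO:yes

outcome vector order: (A.r0,B.r0,B.r1)
[SC] allowed = {002 012 200 202}
[TSO] allowed = {000 002 012 200 202}
[PSO] allowed = {000 002 010 012 200 202}
target 000 ∈ {TSO,PSO}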